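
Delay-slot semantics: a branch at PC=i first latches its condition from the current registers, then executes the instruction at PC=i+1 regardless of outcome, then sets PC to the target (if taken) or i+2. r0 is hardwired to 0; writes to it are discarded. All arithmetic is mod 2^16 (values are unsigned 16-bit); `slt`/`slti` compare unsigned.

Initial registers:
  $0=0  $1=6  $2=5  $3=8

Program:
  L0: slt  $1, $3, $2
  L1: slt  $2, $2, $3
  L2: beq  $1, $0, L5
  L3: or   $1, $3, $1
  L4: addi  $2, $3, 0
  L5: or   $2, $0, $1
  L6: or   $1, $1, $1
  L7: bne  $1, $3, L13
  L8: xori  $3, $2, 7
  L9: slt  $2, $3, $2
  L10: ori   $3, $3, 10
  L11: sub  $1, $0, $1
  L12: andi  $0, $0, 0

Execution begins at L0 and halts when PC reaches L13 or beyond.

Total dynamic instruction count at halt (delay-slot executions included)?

12

[0] slt  $1, $3, $2  →  {$0:0, $1:0, $2:5, $3:8}
[1] slt  $2, $2, $3  →  {$0:0, $1:0, $2:1, $3:8}
[2] beq  $1, $0, L5  →  {$0:0, $1:0, $2:1, $3:8}  ⟨branch taken⟩
[3] or   $1, $3, $1  →  {$0:0, $1:8, $2:1, $3:8}
[5] or   $2, $0, $1  →  {$0:0, $1:8, $2:8, $3:8}
[6] or   $1, $1, $1  →  {$0:0, $1:8, $2:8, $3:8}
[7] bne  $1, $3, L13  →  {$0:0, $1:8, $2:8, $3:8}  ⟨branch fallthrough⟩
[8] xori  $3, $2, 7  →  {$0:0, $1:8, $2:8, $3:15}
[9] slt  $2, $3, $2  →  {$0:0, $1:8, $2:0, $3:15}
[10] ori   $3, $3, 10  →  {$0:0, $1:8, $2:0, $3:15}
[11] sub  $1, $0, $1  →  {$0:0, $1:65528, $2:0, $3:15}
[12] andi  $0, $0, 0  →  {$0:0, $1:65528, $2:0, $3:15}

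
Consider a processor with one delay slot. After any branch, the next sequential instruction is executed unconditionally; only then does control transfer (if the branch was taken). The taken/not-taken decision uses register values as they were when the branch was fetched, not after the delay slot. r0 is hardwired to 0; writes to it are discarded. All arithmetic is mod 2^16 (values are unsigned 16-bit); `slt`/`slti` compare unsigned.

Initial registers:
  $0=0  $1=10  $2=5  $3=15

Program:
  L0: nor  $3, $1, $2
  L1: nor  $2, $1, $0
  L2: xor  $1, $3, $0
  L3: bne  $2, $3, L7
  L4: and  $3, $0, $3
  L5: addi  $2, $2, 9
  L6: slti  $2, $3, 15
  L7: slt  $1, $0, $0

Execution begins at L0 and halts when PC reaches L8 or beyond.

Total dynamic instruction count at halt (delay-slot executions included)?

6

#0 nor  $3, $1, $2 ; 0/10/5/65520
#1 nor  $2, $1, $0 ; 0/10/65525/65520
#2 xor  $1, $3, $0 ; 0/65520/65525/65520
#3 bne  $2, $3, L7 ; 0/65520/65525/65520 ; →target
#4 and  $3, $0, $3 ; 0/65520/65525/0
#7 slt  $1, $0, $0 ; 0/0/65525/0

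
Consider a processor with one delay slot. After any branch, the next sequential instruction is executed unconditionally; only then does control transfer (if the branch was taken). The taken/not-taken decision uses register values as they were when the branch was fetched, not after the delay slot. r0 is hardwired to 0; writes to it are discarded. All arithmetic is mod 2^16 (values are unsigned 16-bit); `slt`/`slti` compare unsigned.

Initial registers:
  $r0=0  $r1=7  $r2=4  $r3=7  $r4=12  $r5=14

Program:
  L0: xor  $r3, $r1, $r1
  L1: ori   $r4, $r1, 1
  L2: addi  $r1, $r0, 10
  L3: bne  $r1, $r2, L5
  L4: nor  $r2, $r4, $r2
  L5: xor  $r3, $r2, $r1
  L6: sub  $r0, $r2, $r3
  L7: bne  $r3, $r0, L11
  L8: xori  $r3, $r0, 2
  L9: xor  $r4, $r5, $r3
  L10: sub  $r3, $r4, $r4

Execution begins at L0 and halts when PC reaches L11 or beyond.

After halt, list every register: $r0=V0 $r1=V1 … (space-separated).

#0 xor  $r3, $r1, $r1 ; 0/7/4/0/12/14
#1 ori   $r4, $r1, 1 ; 0/7/4/0/7/14
#2 addi  $r1, $r0, 10 ; 0/10/4/0/7/14
#3 bne  $r1, $r2, L5 ; 0/10/4/0/7/14 ; →target
#4 nor  $r2, $r4, $r2 ; 0/10/65528/0/7/14
#5 xor  $r3, $r2, $r1 ; 0/10/65528/65522/7/14
#6 sub  $r0, $r2, $r3 ; 0/10/65528/65522/7/14
#7 bne  $r3, $r0, L11 ; 0/10/65528/65522/7/14 ; →target
#8 xori  $r3, $r0, 2 ; 0/10/65528/2/7/14

$r0=0 $r1=10 $r2=65528 $r3=2 $r4=7 $r5=14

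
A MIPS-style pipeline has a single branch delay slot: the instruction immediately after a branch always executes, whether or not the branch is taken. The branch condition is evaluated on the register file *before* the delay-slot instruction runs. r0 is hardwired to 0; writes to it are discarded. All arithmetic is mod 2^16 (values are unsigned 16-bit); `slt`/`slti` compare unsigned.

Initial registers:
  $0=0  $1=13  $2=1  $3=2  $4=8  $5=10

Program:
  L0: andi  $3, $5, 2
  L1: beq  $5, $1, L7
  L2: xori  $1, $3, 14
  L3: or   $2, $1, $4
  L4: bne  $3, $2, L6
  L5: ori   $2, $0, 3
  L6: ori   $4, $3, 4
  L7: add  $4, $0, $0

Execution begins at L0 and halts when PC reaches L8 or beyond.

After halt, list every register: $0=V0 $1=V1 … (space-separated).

  step pc=0: andi  $3, $5, 2  regs=(0,13,1,2,8,10)
  step pc=1: beq  $5, $1, L7  cond=F  regs=(0,13,1,2,8,10)
  step pc=2: xori  $1, $3, 14  regs=(0,12,1,2,8,10)
  step pc=3: or   $2, $1, $4  regs=(0,12,12,2,8,10)
  step pc=4: bne  $3, $2, L6  cond=T  regs=(0,12,12,2,8,10)
  step pc=5: ori   $2, $0, 3  regs=(0,12,3,2,8,10)
  step pc=6: ori   $4, $3, 4  regs=(0,12,3,2,6,10)
  step pc=7: add  $4, $0, $0  regs=(0,12,3,2,0,10)

$0=0 $1=12 $2=3 $3=2 $4=0 $5=10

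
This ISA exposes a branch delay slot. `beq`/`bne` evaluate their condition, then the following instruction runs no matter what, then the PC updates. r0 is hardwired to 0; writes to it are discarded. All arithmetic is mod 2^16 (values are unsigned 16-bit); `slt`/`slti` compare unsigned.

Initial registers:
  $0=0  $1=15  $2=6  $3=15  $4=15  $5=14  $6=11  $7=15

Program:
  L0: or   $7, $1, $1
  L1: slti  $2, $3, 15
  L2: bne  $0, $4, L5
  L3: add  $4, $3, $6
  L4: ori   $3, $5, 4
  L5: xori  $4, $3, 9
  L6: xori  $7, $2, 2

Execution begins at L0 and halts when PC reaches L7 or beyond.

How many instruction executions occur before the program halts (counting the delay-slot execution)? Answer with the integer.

[0] or   $7, $1, $1  →  {$0:0, $1:15, $2:6, $3:15, $4:15, $5:14, $6:11, $7:15}
[1] slti  $2, $3, 15  →  {$0:0, $1:15, $2:0, $3:15, $4:15, $5:14, $6:11, $7:15}
[2] bne  $0, $4, L5  →  {$0:0, $1:15, $2:0, $3:15, $4:15, $5:14, $6:11, $7:15}  ⟨branch taken⟩
[3] add  $4, $3, $6  →  {$0:0, $1:15, $2:0, $3:15, $4:26, $5:14, $6:11, $7:15}
[5] xori  $4, $3, 9  →  {$0:0, $1:15, $2:0, $3:15, $4:6, $5:14, $6:11, $7:15}
[6] xori  $7, $2, 2  →  {$0:0, $1:15, $2:0, $3:15, $4:6, $5:14, $6:11, $7:2}

6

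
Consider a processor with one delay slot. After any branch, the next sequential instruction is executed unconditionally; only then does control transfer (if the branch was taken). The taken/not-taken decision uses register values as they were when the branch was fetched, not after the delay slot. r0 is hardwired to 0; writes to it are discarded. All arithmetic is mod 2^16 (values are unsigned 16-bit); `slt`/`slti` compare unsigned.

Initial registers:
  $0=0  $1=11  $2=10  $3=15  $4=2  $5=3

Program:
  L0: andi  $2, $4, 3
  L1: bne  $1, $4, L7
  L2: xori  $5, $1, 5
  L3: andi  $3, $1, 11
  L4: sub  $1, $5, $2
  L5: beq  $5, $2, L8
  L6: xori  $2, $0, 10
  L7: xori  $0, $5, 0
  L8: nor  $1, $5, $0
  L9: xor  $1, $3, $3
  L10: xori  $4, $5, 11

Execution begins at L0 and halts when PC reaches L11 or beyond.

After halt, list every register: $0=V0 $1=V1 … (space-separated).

#0 andi  $2, $4, 3 ; 0/11/2/15/2/3
#1 bne  $1, $4, L7 ; 0/11/2/15/2/3 ; →target
#2 xori  $5, $1, 5 ; 0/11/2/15/2/14
#7 xori  $0, $5, 0 ; 0/11/2/15/2/14
#8 nor  $1, $5, $0 ; 0/65521/2/15/2/14
#9 xor  $1, $3, $3 ; 0/0/2/15/2/14
#10 xori  $4, $5, 11 ; 0/0/2/15/5/14

$0=0 $1=0 $2=2 $3=15 $4=5 $5=14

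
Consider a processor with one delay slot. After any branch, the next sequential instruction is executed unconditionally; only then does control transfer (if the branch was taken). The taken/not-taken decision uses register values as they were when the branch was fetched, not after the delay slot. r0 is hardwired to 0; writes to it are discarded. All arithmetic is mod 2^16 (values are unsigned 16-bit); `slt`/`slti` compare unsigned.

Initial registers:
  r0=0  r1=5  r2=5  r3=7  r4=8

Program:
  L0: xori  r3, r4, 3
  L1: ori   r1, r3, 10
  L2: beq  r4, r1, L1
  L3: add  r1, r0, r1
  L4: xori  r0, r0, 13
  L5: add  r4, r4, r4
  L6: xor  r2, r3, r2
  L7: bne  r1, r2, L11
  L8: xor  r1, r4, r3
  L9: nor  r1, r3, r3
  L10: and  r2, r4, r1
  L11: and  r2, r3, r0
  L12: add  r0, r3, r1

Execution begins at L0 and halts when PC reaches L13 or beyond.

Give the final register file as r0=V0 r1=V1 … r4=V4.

r0=0 r1=27 r2=0 r3=11 r4=16

PC=0  xori  r3, r4, 3        | r0=0 r1=5 r2=5 r3=11 r4=8
PC=1  ori   r1, r3, 10       | r0=0 r1=11 r2=5 r3=11 r4=8
PC=2  beq  r4, r1, L1        | r0=0 r1=11 r2=5 r3=11 r4=8  [not taken]
PC=3  add  r1, r0, r1        | r0=0 r1=11 r2=5 r3=11 r4=8
PC=4  xori  r0, r0, 13       | r0=0 r1=11 r2=5 r3=11 r4=8
PC=5  add  r4, r4, r4        | r0=0 r1=11 r2=5 r3=11 r4=16
PC=6  xor  r2, r3, r2        | r0=0 r1=11 r2=14 r3=11 r4=16
PC=7  bne  r1, r2, L11       | r0=0 r1=11 r2=14 r3=11 r4=16  [TAKEN]
PC=8  xor  r1, r4, r3        | r0=0 r1=27 r2=14 r3=11 r4=16
PC=11 and  r2, r3, r0        | r0=0 r1=27 r2=0 r3=11 r4=16
PC=12 add  r0, r3, r1        | r0=0 r1=27 r2=0 r3=11 r4=16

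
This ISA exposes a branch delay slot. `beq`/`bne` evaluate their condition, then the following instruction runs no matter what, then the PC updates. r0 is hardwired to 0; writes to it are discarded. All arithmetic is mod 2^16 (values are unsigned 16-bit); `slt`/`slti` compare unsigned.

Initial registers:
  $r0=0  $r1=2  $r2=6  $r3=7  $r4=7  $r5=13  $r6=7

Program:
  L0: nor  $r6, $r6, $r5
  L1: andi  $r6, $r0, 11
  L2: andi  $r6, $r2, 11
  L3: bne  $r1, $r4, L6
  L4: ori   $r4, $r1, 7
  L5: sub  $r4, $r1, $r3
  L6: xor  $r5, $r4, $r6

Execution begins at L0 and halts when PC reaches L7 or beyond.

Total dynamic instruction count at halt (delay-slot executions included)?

PC=0  nor  $r6, $r6, $r5     | $r0=0 $r1=2 $r2=6 $r3=7 $r4=7 $r5=13 $r6=65520
PC=1  andi  $r6, $r0, 11     | $r0=0 $r1=2 $r2=6 $r3=7 $r4=7 $r5=13 $r6=0
PC=2  andi  $r6, $r2, 11     | $r0=0 $r1=2 $r2=6 $r3=7 $r4=7 $r5=13 $r6=2
PC=3  bne  $r1, $r4, L6      | $r0=0 $r1=2 $r2=6 $r3=7 $r4=7 $r5=13 $r6=2  [TAKEN]
PC=4  ori   $r4, $r1, 7      | $r0=0 $r1=2 $r2=6 $r3=7 $r4=7 $r5=13 $r6=2
PC=6  xor  $r5, $r4, $r6     | $r0=0 $r1=2 $r2=6 $r3=7 $r4=7 $r5=5 $r6=2

6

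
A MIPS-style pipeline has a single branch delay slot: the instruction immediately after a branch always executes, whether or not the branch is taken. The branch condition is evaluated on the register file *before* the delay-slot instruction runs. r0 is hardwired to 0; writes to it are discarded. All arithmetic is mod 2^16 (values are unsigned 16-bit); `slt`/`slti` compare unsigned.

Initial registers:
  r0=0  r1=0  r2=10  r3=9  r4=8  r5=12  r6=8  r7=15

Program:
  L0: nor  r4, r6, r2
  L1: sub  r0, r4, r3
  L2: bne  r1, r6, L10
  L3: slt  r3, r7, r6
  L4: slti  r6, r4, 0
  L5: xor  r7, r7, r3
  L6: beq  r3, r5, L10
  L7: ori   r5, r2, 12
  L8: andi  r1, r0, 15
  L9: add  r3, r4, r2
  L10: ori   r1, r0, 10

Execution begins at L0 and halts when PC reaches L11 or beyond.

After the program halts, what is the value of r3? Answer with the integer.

0

#0 nor  r4, r6, r2 ; 0/0/10/9/65525/12/8/15
#1 sub  r0, r4, r3 ; 0/0/10/9/65525/12/8/15
#2 bne  r1, r6, L10 ; 0/0/10/9/65525/12/8/15 ; →target
#3 slt  r3, r7, r6 ; 0/0/10/0/65525/12/8/15
#10 ori   r1, r0, 10 ; 0/10/10/0/65525/12/8/15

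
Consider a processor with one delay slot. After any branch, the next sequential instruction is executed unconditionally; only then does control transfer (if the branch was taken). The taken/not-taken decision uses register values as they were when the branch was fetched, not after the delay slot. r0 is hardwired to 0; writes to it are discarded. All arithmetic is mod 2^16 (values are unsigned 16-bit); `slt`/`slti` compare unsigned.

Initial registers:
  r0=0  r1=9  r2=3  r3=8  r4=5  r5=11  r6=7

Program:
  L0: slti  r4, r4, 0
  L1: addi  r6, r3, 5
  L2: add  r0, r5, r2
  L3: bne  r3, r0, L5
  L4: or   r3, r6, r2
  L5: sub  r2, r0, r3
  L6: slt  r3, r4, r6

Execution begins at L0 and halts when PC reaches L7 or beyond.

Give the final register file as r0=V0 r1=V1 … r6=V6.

r0=0 r1=9 r2=65521 r3=1 r4=0 r5=11 r6=13

PC=0  slti  r4, r4, 0        | r0=0 r1=9 r2=3 r3=8 r4=0 r5=11 r6=7
PC=1  addi  r6, r3, 5        | r0=0 r1=9 r2=3 r3=8 r4=0 r5=11 r6=13
PC=2  add  r0, r5, r2        | r0=0 r1=9 r2=3 r3=8 r4=0 r5=11 r6=13
PC=3  bne  r3, r0, L5        | r0=0 r1=9 r2=3 r3=8 r4=0 r5=11 r6=13  [TAKEN]
PC=4  or   r3, r6, r2        | r0=0 r1=9 r2=3 r3=15 r4=0 r5=11 r6=13
PC=5  sub  r2, r0, r3        | r0=0 r1=9 r2=65521 r3=15 r4=0 r5=11 r6=13
PC=6  slt  r3, r4, r6        | r0=0 r1=9 r2=65521 r3=1 r4=0 r5=11 r6=13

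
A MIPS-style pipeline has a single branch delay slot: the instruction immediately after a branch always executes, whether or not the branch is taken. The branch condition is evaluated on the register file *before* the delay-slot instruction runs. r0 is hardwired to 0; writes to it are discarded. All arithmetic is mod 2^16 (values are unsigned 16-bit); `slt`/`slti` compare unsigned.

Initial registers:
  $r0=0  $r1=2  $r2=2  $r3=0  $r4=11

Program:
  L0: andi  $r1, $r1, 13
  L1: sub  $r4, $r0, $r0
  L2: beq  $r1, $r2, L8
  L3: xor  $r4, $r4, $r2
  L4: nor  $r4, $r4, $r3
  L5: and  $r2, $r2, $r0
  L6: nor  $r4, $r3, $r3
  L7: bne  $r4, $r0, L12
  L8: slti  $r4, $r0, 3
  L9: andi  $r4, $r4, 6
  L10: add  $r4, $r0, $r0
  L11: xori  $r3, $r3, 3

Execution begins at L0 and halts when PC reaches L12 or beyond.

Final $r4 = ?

PC=0  andi  $r1, $r1, 13     | $r0=0 $r1=0 $r2=2 $r3=0 $r4=11
PC=1  sub  $r4, $r0, $r0     | $r0=0 $r1=0 $r2=2 $r3=0 $r4=0
PC=2  beq  $r1, $r2, L8      | $r0=0 $r1=0 $r2=2 $r3=0 $r4=0  [not taken]
PC=3  xor  $r4, $r4, $r2     | $r0=0 $r1=0 $r2=2 $r3=0 $r4=2
PC=4  nor  $r4, $r4, $r3     | $r0=0 $r1=0 $r2=2 $r3=0 $r4=65533
PC=5  and  $r2, $r2, $r0     | $r0=0 $r1=0 $r2=0 $r3=0 $r4=65533
PC=6  nor  $r4, $r3, $r3     | $r0=0 $r1=0 $r2=0 $r3=0 $r4=65535
PC=7  bne  $r4, $r0, L12     | $r0=0 $r1=0 $r2=0 $r3=0 $r4=65535  [TAKEN]
PC=8  slti  $r4, $r0, 3      | $r0=0 $r1=0 $r2=0 $r3=0 $r4=1

1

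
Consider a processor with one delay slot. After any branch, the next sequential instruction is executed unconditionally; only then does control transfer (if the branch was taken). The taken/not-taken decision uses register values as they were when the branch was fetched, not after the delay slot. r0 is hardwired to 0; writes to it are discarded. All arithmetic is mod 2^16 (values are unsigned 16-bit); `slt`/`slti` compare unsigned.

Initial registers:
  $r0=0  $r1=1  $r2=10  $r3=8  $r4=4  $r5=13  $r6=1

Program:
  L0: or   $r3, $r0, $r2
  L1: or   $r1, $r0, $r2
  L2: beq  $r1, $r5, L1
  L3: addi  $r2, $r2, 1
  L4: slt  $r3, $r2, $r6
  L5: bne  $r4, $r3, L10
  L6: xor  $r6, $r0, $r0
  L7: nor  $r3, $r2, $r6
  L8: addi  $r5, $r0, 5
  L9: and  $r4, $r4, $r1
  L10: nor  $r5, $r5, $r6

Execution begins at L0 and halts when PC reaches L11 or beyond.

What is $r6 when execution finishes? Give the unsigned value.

0

[0] or   $r3, $r0, $r2  →  {$r0:0, $r1:1, $r2:10, $r3:10, $r4:4, $r5:13, $r6:1}
[1] or   $r1, $r0, $r2  →  {$r0:0, $r1:10, $r2:10, $r3:10, $r4:4, $r5:13, $r6:1}
[2] beq  $r1, $r5, L1  →  {$r0:0, $r1:10, $r2:10, $r3:10, $r4:4, $r5:13, $r6:1}  ⟨branch fallthrough⟩
[3] addi  $r2, $r2, 1  →  {$r0:0, $r1:10, $r2:11, $r3:10, $r4:4, $r5:13, $r6:1}
[4] slt  $r3, $r2, $r6  →  {$r0:0, $r1:10, $r2:11, $r3:0, $r4:4, $r5:13, $r6:1}
[5] bne  $r4, $r3, L10  →  {$r0:0, $r1:10, $r2:11, $r3:0, $r4:4, $r5:13, $r6:1}  ⟨branch taken⟩
[6] xor  $r6, $r0, $r0  →  {$r0:0, $r1:10, $r2:11, $r3:0, $r4:4, $r5:13, $r6:0}
[10] nor  $r5, $r5, $r6  →  {$r0:0, $r1:10, $r2:11, $r3:0, $r4:4, $r5:65522, $r6:0}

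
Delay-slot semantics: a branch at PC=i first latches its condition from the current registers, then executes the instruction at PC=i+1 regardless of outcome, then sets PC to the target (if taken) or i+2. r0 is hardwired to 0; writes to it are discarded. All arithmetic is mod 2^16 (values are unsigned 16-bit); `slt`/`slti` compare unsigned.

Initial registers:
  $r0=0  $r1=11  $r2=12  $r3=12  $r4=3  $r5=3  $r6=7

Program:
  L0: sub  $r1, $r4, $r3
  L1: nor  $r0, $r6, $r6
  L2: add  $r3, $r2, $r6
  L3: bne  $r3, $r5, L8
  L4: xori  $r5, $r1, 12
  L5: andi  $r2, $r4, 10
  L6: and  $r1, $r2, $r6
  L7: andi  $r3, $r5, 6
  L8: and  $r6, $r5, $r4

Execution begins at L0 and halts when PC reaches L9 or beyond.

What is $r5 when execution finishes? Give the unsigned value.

#0 sub  $r1, $r4, $r3 ; 0/65527/12/12/3/3/7
#1 nor  $r0, $r6, $r6 ; 0/65527/12/12/3/3/7
#2 add  $r3, $r2, $r6 ; 0/65527/12/19/3/3/7
#3 bne  $r3, $r5, L8 ; 0/65527/12/19/3/3/7 ; →target
#4 xori  $r5, $r1, 12 ; 0/65527/12/19/3/65531/7
#8 and  $r6, $r5, $r4 ; 0/65527/12/19/3/65531/3

65531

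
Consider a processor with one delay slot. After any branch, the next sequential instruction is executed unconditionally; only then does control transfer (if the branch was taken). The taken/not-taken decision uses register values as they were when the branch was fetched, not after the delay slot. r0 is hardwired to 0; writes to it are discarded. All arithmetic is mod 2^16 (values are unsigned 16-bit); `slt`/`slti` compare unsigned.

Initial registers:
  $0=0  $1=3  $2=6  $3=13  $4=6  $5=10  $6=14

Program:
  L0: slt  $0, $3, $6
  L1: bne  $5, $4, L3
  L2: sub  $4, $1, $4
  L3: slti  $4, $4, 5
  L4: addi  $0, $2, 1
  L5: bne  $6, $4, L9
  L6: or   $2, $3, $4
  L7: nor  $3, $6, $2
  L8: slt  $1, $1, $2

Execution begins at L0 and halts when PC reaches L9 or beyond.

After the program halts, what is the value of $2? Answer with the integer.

13

PC=0  slt  $0, $3, $6        | $0=0 $1=3 $2=6 $3=13 $4=6 $5=10 $6=14
PC=1  bne  $5, $4, L3        | $0=0 $1=3 $2=6 $3=13 $4=6 $5=10 $6=14  [TAKEN]
PC=2  sub  $4, $1, $4        | $0=0 $1=3 $2=6 $3=13 $4=65533 $5=10 $6=14
PC=3  slti  $4, $4, 5        | $0=0 $1=3 $2=6 $3=13 $4=0 $5=10 $6=14
PC=4  addi  $0, $2, 1        | $0=0 $1=3 $2=6 $3=13 $4=0 $5=10 $6=14
PC=5  bne  $6, $4, L9        | $0=0 $1=3 $2=6 $3=13 $4=0 $5=10 $6=14  [TAKEN]
PC=6  or   $2, $3, $4        | $0=0 $1=3 $2=13 $3=13 $4=0 $5=10 $6=14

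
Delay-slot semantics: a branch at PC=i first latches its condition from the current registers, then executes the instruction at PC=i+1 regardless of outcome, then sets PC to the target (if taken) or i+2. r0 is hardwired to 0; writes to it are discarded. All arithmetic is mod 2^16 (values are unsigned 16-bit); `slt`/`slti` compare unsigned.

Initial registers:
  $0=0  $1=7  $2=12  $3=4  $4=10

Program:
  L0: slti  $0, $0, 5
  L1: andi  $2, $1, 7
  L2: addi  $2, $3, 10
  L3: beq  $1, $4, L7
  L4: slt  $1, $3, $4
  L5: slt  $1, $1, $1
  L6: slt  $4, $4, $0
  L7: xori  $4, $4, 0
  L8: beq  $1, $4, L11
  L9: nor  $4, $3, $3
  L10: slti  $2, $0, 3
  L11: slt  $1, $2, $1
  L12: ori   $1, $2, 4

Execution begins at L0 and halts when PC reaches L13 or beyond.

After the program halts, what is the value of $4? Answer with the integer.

65531

  step pc=0: slti  $0, $0, 5  regs=(0,7,12,4,10)
  step pc=1: andi  $2, $1, 7  regs=(0,7,7,4,10)
  step pc=2: addi  $2, $3, 10  regs=(0,7,14,4,10)
  step pc=3: beq  $1, $4, L7  cond=F  regs=(0,7,14,4,10)
  step pc=4: slt  $1, $3, $4  regs=(0,1,14,4,10)
  step pc=5: slt  $1, $1, $1  regs=(0,0,14,4,10)
  step pc=6: slt  $4, $4, $0  regs=(0,0,14,4,0)
  step pc=7: xori  $4, $4, 0  regs=(0,0,14,4,0)
  step pc=8: beq  $1, $4, L11  cond=T  regs=(0,0,14,4,0)
  step pc=9: nor  $4, $3, $3  regs=(0,0,14,4,65531)
  step pc=11: slt  $1, $2, $1  regs=(0,0,14,4,65531)
  step pc=12: ori   $1, $2, 4  regs=(0,14,14,4,65531)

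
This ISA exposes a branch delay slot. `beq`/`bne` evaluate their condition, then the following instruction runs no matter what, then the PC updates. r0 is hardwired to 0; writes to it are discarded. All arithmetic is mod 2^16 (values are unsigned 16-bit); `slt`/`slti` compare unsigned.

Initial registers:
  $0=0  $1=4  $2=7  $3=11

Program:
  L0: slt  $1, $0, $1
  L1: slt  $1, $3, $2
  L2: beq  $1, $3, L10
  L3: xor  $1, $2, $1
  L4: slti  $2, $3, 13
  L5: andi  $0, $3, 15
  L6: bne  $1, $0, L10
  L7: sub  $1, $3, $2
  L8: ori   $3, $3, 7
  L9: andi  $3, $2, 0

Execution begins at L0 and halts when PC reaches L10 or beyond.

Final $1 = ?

PC=0  slt  $1, $0, $1        | $0=0 $1=1 $2=7 $3=11
PC=1  slt  $1, $3, $2        | $0=0 $1=0 $2=7 $3=11
PC=2  beq  $1, $3, L10       | $0=0 $1=0 $2=7 $3=11  [not taken]
PC=3  xor  $1, $2, $1        | $0=0 $1=7 $2=7 $3=11
PC=4  slti  $2, $3, 13       | $0=0 $1=7 $2=1 $3=11
PC=5  andi  $0, $3, 15       | $0=0 $1=7 $2=1 $3=11
PC=6  bne  $1, $0, L10       | $0=0 $1=7 $2=1 $3=11  [TAKEN]
PC=7  sub  $1, $3, $2        | $0=0 $1=10 $2=1 $3=11

10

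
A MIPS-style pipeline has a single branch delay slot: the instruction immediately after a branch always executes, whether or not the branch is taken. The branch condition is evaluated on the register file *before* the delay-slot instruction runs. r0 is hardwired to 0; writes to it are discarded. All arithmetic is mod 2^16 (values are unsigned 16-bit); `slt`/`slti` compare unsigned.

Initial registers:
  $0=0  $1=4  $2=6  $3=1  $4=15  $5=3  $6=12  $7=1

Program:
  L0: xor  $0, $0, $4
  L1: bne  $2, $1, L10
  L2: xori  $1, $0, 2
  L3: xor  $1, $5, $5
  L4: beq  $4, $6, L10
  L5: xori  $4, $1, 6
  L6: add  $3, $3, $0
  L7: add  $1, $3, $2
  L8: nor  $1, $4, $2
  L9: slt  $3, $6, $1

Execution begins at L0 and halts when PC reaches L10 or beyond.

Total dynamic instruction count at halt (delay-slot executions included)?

3

PC=0  xor  $0, $0, $4        | $0=0 $1=4 $2=6 $3=1 $4=15 $5=3 $6=12 $7=1
PC=1  bne  $2, $1, L10       | $0=0 $1=4 $2=6 $3=1 $4=15 $5=3 $6=12 $7=1  [TAKEN]
PC=2  xori  $1, $0, 2        | $0=0 $1=2 $2=6 $3=1 $4=15 $5=3 $6=12 $7=1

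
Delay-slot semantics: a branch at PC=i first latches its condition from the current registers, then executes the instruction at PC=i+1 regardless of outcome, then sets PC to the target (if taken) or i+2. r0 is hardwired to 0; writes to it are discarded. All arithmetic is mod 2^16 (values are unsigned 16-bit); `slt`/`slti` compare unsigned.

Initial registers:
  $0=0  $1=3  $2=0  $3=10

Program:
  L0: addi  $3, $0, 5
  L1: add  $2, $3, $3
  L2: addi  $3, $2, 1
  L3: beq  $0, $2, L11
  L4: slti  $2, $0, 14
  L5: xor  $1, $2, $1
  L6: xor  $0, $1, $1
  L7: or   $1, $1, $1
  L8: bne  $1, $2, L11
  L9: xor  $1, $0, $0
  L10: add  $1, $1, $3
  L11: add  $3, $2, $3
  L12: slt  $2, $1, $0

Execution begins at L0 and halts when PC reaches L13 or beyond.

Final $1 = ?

0

PC=0  addi  $3, $0, 5        | $0=0 $1=3 $2=0 $3=5
PC=1  add  $2, $3, $3        | $0=0 $1=3 $2=10 $3=5
PC=2  addi  $3, $2, 1        | $0=0 $1=3 $2=10 $3=11
PC=3  beq  $0, $2, L11       | $0=0 $1=3 $2=10 $3=11  [not taken]
PC=4  slti  $2, $0, 14       | $0=0 $1=3 $2=1 $3=11
PC=5  xor  $1, $2, $1        | $0=0 $1=2 $2=1 $3=11
PC=6  xor  $0, $1, $1        | $0=0 $1=2 $2=1 $3=11
PC=7  or   $1, $1, $1        | $0=0 $1=2 $2=1 $3=11
PC=8  bne  $1, $2, L11       | $0=0 $1=2 $2=1 $3=11  [TAKEN]
PC=9  xor  $1, $0, $0        | $0=0 $1=0 $2=1 $3=11
PC=11 add  $3, $2, $3        | $0=0 $1=0 $2=1 $3=12
PC=12 slt  $2, $1, $0        | $0=0 $1=0 $2=0 $3=12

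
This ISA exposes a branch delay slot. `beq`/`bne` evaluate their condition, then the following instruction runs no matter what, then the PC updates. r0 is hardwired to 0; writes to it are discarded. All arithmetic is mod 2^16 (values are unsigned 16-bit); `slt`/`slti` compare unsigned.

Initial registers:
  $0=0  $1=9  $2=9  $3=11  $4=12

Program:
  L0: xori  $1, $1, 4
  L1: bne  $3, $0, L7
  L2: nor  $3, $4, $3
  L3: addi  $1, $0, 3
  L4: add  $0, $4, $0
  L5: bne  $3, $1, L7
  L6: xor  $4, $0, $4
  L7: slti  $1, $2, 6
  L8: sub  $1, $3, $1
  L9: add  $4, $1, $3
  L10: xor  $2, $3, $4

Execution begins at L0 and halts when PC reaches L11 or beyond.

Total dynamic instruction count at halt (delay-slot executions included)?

PC=0  xori  $1, $1, 4        | $0=0 $1=13 $2=9 $3=11 $4=12
PC=1  bne  $3, $0, L7        | $0=0 $1=13 $2=9 $3=11 $4=12  [TAKEN]
PC=2  nor  $3, $4, $3        | $0=0 $1=13 $2=9 $3=65520 $4=12
PC=7  slti  $1, $2, 6        | $0=0 $1=0 $2=9 $3=65520 $4=12
PC=8  sub  $1, $3, $1        | $0=0 $1=65520 $2=9 $3=65520 $4=12
PC=9  add  $4, $1, $3        | $0=0 $1=65520 $2=9 $3=65520 $4=65504
PC=10 xor  $2, $3, $4        | $0=0 $1=65520 $2=16 $3=65520 $4=65504

7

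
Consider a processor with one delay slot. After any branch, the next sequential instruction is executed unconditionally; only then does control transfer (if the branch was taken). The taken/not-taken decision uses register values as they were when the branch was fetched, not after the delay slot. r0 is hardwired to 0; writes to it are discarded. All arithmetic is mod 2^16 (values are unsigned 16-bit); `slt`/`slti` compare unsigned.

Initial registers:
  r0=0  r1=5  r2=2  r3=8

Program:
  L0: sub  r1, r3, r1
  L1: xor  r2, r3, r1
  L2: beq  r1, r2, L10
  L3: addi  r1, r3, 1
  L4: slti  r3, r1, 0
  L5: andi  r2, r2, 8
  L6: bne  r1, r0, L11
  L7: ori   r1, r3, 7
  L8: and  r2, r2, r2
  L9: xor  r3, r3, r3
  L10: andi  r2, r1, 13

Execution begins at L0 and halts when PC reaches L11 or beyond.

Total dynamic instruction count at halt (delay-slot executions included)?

[0] sub  r1, r3, r1  →  {r0:0, r1:3, r2:2, r3:8}
[1] xor  r2, r3, r1  →  {r0:0, r1:3, r2:11, r3:8}
[2] beq  r1, r2, L10  →  {r0:0, r1:3, r2:11, r3:8}  ⟨branch fallthrough⟩
[3] addi  r1, r3, 1  →  {r0:0, r1:9, r2:11, r3:8}
[4] slti  r3, r1, 0  →  {r0:0, r1:9, r2:11, r3:0}
[5] andi  r2, r2, 8  →  {r0:0, r1:9, r2:8, r3:0}
[6] bne  r1, r0, L11  →  {r0:0, r1:9, r2:8, r3:0}  ⟨branch taken⟩
[7] ori   r1, r3, 7  →  {r0:0, r1:7, r2:8, r3:0}

8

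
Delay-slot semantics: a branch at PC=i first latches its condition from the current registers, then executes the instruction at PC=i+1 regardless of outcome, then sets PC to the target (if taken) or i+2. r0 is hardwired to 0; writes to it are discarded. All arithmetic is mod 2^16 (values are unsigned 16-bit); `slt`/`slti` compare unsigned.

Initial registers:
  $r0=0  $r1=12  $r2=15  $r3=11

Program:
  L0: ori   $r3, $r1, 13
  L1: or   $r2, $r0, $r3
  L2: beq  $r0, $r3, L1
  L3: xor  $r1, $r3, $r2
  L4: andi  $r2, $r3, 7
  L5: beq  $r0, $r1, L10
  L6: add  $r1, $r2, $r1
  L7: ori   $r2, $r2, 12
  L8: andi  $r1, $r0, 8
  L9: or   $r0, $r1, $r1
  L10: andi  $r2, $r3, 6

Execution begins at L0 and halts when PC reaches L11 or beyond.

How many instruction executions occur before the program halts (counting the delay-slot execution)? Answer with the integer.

PC=0  ori   $r3, $r1, 13     | $r0=0 $r1=12 $r2=15 $r3=13
PC=1  or   $r2, $r0, $r3     | $r0=0 $r1=12 $r2=13 $r3=13
PC=2  beq  $r0, $r3, L1      | $r0=0 $r1=12 $r2=13 $r3=13  [not taken]
PC=3  xor  $r1, $r3, $r2     | $r0=0 $r1=0 $r2=13 $r3=13
PC=4  andi  $r2, $r3, 7      | $r0=0 $r1=0 $r2=5 $r3=13
PC=5  beq  $r0, $r1, L10     | $r0=0 $r1=0 $r2=5 $r3=13  [TAKEN]
PC=6  add  $r1, $r2, $r1     | $r0=0 $r1=5 $r2=5 $r3=13
PC=10 andi  $r2, $r3, 6      | $r0=0 $r1=5 $r2=4 $r3=13

8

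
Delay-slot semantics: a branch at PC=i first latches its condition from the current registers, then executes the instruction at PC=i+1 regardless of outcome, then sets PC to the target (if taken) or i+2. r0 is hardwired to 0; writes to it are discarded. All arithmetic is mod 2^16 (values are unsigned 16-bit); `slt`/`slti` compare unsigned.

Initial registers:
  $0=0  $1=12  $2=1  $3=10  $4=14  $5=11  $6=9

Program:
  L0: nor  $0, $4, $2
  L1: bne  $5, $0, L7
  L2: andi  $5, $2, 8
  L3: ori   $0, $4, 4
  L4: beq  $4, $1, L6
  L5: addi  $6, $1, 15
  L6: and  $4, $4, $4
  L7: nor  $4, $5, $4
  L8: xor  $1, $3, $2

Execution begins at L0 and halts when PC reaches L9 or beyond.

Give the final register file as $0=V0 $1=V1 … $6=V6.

$0=0 $1=11 $2=1 $3=10 $4=65521 $5=0 $6=9

  step pc=0: nor  $0, $4, $2  regs=(0,12,1,10,14,11,9)
  step pc=1: bne  $5, $0, L7  cond=T  regs=(0,12,1,10,14,11,9)
  step pc=2: andi  $5, $2, 8  regs=(0,12,1,10,14,0,9)
  step pc=7: nor  $4, $5, $4  regs=(0,12,1,10,65521,0,9)
  step pc=8: xor  $1, $3, $2  regs=(0,11,1,10,65521,0,9)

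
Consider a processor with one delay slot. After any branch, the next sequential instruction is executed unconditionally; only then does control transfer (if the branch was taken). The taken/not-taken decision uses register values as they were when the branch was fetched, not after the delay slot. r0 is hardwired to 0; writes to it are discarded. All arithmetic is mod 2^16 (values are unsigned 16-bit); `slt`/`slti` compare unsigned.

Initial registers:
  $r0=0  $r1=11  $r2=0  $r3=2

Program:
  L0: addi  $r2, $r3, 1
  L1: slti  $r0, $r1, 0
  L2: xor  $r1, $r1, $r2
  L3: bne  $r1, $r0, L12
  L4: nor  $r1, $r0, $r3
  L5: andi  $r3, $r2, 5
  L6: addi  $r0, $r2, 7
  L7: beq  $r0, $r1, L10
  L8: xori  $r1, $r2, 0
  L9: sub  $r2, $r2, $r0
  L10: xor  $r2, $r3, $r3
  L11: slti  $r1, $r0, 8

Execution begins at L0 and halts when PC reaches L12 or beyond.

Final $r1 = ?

65533

#0 addi  $r2, $r3, 1 ; 0/11/3/2
#1 slti  $r0, $r1, 0 ; 0/11/3/2
#2 xor  $r1, $r1, $r2 ; 0/8/3/2
#3 bne  $r1, $r0, L12 ; 0/8/3/2 ; →target
#4 nor  $r1, $r0, $r3 ; 0/65533/3/2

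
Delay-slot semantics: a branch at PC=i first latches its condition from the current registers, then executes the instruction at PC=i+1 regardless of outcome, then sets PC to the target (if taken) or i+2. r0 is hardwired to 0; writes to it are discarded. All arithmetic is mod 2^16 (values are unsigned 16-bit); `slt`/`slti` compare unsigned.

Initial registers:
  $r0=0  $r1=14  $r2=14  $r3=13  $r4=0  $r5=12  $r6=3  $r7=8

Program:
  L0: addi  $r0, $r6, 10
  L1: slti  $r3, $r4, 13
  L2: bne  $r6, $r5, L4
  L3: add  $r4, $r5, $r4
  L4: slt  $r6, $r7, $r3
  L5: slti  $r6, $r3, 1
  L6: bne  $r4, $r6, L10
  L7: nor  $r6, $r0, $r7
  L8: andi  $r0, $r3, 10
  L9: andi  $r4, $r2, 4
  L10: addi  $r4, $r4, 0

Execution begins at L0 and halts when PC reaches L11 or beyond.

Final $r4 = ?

PC=0  addi  $r0, $r6, 10     | $r0=0 $r1=14 $r2=14 $r3=13 $r4=0 $r5=12 $r6=3 $r7=8
PC=1  slti  $r3, $r4, 13     | $r0=0 $r1=14 $r2=14 $r3=1 $r4=0 $r5=12 $r6=3 $r7=8
PC=2  bne  $r6, $r5, L4      | $r0=0 $r1=14 $r2=14 $r3=1 $r4=0 $r5=12 $r6=3 $r7=8  [TAKEN]
PC=3  add  $r4, $r5, $r4     | $r0=0 $r1=14 $r2=14 $r3=1 $r4=12 $r5=12 $r6=3 $r7=8
PC=4  slt  $r6, $r7, $r3     | $r0=0 $r1=14 $r2=14 $r3=1 $r4=12 $r5=12 $r6=0 $r7=8
PC=5  slti  $r6, $r3, 1      | $r0=0 $r1=14 $r2=14 $r3=1 $r4=12 $r5=12 $r6=0 $r7=8
PC=6  bne  $r4, $r6, L10     | $r0=0 $r1=14 $r2=14 $r3=1 $r4=12 $r5=12 $r6=0 $r7=8  [TAKEN]
PC=7  nor  $r6, $r0, $r7     | $r0=0 $r1=14 $r2=14 $r3=1 $r4=12 $r5=12 $r6=65527 $r7=8
PC=10 addi  $r4, $r4, 0      | $r0=0 $r1=14 $r2=14 $r3=1 $r4=12 $r5=12 $r6=65527 $r7=8

12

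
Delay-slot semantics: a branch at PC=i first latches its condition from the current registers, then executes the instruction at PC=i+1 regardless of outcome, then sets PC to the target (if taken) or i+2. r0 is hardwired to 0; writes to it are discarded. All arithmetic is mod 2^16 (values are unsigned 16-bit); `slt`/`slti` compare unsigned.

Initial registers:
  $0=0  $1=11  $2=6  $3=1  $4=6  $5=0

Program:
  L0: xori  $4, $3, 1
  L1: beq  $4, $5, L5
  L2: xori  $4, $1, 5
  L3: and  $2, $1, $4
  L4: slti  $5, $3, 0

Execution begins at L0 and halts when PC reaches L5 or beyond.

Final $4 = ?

14

  step pc=0: xori  $4, $3, 1  regs=(0,11,6,1,0,0)
  step pc=1: beq  $4, $5, L5  cond=T  regs=(0,11,6,1,0,0)
  step pc=2: xori  $4, $1, 5  regs=(0,11,6,1,14,0)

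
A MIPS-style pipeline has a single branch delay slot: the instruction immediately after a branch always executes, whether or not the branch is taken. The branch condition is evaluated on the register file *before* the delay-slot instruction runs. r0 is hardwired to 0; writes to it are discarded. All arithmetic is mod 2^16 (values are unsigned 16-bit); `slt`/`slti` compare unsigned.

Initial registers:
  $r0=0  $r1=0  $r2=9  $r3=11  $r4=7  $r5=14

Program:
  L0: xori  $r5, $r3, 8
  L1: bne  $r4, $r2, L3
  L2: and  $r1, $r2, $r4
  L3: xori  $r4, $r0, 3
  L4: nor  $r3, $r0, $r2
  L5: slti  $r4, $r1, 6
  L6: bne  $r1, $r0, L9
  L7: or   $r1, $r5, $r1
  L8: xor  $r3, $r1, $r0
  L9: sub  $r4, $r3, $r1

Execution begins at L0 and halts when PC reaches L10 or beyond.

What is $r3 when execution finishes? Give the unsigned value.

  step pc=0: xori  $r5, $r3, 8  regs=(0,0,9,11,7,3)
  step pc=1: bne  $r4, $r2, L3  cond=T  regs=(0,0,9,11,7,3)
  step pc=2: and  $r1, $r2, $r4  regs=(0,1,9,11,7,3)
  step pc=3: xori  $r4, $r0, 3  regs=(0,1,9,11,3,3)
  step pc=4: nor  $r3, $r0, $r2  regs=(0,1,9,65526,3,3)
  step pc=5: slti  $r4, $r1, 6  regs=(0,1,9,65526,1,3)
  step pc=6: bne  $r1, $r0, L9  cond=T  regs=(0,1,9,65526,1,3)
  step pc=7: or   $r1, $r5, $r1  regs=(0,3,9,65526,1,3)
  step pc=9: sub  $r4, $r3, $r1  regs=(0,3,9,65526,65523,3)

65526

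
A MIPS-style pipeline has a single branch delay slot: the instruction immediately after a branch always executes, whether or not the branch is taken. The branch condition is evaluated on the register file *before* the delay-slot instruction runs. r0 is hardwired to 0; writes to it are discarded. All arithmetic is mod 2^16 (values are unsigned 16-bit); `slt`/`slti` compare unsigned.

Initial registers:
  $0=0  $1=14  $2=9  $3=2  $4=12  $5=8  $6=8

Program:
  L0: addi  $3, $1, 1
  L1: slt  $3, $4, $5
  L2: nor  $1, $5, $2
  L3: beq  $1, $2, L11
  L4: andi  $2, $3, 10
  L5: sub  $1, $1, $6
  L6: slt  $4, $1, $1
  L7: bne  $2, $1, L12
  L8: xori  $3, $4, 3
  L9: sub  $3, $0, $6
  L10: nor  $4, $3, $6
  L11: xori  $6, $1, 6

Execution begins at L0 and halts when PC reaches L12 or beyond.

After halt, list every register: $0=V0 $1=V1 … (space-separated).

  step pc=0: addi  $3, $1, 1  regs=(0,14,9,15,12,8,8)
  step pc=1: slt  $3, $4, $5  regs=(0,14,9,0,12,8,8)
  step pc=2: nor  $1, $5, $2  regs=(0,65526,9,0,12,8,8)
  step pc=3: beq  $1, $2, L11  cond=F  regs=(0,65526,9,0,12,8,8)
  step pc=4: andi  $2, $3, 10  regs=(0,65526,0,0,12,8,8)
  step pc=5: sub  $1, $1, $6  regs=(0,65518,0,0,12,8,8)
  step pc=6: slt  $4, $1, $1  regs=(0,65518,0,0,0,8,8)
  step pc=7: bne  $2, $1, L12  cond=T  regs=(0,65518,0,0,0,8,8)
  step pc=8: xori  $3, $4, 3  regs=(0,65518,0,3,0,8,8)

$0=0 $1=65518 $2=0 $3=3 $4=0 $5=8 $6=8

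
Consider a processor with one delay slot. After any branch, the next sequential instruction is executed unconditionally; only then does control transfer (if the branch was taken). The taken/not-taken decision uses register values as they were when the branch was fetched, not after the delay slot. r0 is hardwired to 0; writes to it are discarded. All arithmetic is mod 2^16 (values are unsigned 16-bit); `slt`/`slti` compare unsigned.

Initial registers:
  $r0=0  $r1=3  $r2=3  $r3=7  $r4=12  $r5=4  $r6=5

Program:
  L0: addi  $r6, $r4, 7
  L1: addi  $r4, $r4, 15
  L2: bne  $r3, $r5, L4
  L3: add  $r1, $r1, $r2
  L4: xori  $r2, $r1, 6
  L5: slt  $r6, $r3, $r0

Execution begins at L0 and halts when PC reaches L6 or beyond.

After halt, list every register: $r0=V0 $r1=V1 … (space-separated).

  step pc=0: addi  $r6, $r4, 7  regs=(0,3,3,7,12,4,19)
  step pc=1: addi  $r4, $r4, 15  regs=(0,3,3,7,27,4,19)
  step pc=2: bne  $r3, $r5, L4  cond=T  regs=(0,3,3,7,27,4,19)
  step pc=3: add  $r1, $r1, $r2  regs=(0,6,3,7,27,4,19)
  step pc=4: xori  $r2, $r1, 6  regs=(0,6,0,7,27,4,19)
  step pc=5: slt  $r6, $r3, $r0  regs=(0,6,0,7,27,4,0)

$r0=0 $r1=6 $r2=0 $r3=7 $r4=27 $r5=4 $r6=0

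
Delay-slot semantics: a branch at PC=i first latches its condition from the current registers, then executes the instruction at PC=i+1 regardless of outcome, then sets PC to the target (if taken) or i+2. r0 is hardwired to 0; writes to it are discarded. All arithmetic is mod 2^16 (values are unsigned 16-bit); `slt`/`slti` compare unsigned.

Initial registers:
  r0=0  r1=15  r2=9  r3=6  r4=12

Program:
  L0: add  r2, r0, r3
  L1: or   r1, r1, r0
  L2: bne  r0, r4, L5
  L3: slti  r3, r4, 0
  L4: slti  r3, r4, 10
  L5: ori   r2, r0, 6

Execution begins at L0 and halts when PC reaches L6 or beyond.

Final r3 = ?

0

[0] add  r2, r0, r3  →  {r0:0, r1:15, r2:6, r3:6, r4:12}
[1] or   r1, r1, r0  →  {r0:0, r1:15, r2:6, r3:6, r4:12}
[2] bne  r0, r4, L5  →  {r0:0, r1:15, r2:6, r3:6, r4:12}  ⟨branch taken⟩
[3] slti  r3, r4, 0  →  {r0:0, r1:15, r2:6, r3:0, r4:12}
[5] ori   r2, r0, 6  →  {r0:0, r1:15, r2:6, r3:0, r4:12}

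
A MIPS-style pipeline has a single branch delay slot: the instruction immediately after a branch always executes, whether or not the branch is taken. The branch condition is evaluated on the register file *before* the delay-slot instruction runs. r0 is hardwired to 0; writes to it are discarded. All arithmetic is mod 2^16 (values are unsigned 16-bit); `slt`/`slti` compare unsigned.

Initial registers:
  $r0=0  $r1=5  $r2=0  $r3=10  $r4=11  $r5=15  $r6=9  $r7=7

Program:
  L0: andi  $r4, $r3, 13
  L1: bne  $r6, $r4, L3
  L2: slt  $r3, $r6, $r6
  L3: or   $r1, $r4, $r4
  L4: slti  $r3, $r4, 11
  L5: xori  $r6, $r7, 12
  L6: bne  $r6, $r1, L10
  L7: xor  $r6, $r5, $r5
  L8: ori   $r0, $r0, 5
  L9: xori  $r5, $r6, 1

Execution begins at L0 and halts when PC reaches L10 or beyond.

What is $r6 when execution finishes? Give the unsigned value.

#0 andi  $r4, $r3, 13 ; 0/5/0/10/8/15/9/7
#1 bne  $r6, $r4, L3 ; 0/5/0/10/8/15/9/7 ; →target
#2 slt  $r3, $r6, $r6 ; 0/5/0/0/8/15/9/7
#3 or   $r1, $r4, $r4 ; 0/8/0/0/8/15/9/7
#4 slti  $r3, $r4, 11 ; 0/8/0/1/8/15/9/7
#5 xori  $r6, $r7, 12 ; 0/8/0/1/8/15/11/7
#6 bne  $r6, $r1, L10 ; 0/8/0/1/8/15/11/7 ; →target
#7 xor  $r6, $r5, $r5 ; 0/8/0/1/8/15/0/7

0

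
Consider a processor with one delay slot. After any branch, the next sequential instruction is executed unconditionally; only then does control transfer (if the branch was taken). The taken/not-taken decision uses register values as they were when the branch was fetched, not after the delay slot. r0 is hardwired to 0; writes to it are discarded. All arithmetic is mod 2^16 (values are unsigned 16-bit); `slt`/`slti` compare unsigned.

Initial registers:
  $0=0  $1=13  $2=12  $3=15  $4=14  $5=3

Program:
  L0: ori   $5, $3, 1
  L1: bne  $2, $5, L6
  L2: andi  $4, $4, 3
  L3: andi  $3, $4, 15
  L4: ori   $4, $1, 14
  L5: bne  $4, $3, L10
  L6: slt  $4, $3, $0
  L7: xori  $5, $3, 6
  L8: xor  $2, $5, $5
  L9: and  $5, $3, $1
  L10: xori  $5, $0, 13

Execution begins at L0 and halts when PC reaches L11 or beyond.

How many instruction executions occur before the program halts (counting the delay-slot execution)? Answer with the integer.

8

PC=0  ori   $5, $3, 1        | $0=0 $1=13 $2=12 $3=15 $4=14 $5=15
PC=1  bne  $2, $5, L6        | $0=0 $1=13 $2=12 $3=15 $4=14 $5=15  [TAKEN]
PC=2  andi  $4, $4, 3        | $0=0 $1=13 $2=12 $3=15 $4=2 $5=15
PC=6  slt  $4, $3, $0        | $0=0 $1=13 $2=12 $3=15 $4=0 $5=15
PC=7  xori  $5, $3, 6        | $0=0 $1=13 $2=12 $3=15 $4=0 $5=9
PC=8  xor  $2, $5, $5        | $0=0 $1=13 $2=0 $3=15 $4=0 $5=9
PC=9  and  $5, $3, $1        | $0=0 $1=13 $2=0 $3=15 $4=0 $5=13
PC=10 xori  $5, $0, 13       | $0=0 $1=13 $2=0 $3=15 $4=0 $5=13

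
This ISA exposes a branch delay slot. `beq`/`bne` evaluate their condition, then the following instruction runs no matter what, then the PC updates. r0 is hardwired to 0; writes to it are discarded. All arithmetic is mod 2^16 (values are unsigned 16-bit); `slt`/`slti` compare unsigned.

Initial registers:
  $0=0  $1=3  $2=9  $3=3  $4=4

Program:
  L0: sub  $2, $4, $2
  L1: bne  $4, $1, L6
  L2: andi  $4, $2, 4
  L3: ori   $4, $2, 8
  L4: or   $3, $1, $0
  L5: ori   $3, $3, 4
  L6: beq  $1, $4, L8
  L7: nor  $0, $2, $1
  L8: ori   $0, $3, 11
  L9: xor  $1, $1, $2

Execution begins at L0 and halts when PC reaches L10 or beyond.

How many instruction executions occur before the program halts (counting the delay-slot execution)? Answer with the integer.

#0 sub  $2, $4, $2 ; 0/3/65531/3/4
#1 bne  $4, $1, L6 ; 0/3/65531/3/4 ; →target
#2 andi  $4, $2, 4 ; 0/3/65531/3/0
#6 beq  $1, $4, L8 ; 0/3/65531/3/0 ; →fallthru
#7 nor  $0, $2, $1 ; 0/3/65531/3/0
#8 ori   $0, $3, 11 ; 0/3/65531/3/0
#9 xor  $1, $1, $2 ; 0/65528/65531/3/0

7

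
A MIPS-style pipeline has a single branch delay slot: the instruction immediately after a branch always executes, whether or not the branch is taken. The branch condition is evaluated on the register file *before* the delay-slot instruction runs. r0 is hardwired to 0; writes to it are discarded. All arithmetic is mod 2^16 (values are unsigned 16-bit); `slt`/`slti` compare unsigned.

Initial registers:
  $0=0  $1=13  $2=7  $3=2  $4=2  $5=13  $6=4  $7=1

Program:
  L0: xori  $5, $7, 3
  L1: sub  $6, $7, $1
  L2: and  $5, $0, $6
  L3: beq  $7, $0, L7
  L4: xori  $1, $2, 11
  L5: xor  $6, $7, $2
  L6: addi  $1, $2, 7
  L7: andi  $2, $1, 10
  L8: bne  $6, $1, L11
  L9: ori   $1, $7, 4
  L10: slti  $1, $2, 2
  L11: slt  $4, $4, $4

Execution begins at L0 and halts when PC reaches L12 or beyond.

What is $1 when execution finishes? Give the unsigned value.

[0] xori  $5, $7, 3  →  {$0:0, $1:13, $2:7, $3:2, $4:2, $5:2, $6:4, $7:1}
[1] sub  $6, $7, $1  →  {$0:0, $1:13, $2:7, $3:2, $4:2, $5:2, $6:65524, $7:1}
[2] and  $5, $0, $6  →  {$0:0, $1:13, $2:7, $3:2, $4:2, $5:0, $6:65524, $7:1}
[3] beq  $7, $0, L7  →  {$0:0, $1:13, $2:7, $3:2, $4:2, $5:0, $6:65524, $7:1}  ⟨branch fallthrough⟩
[4] xori  $1, $2, 11  →  {$0:0, $1:12, $2:7, $3:2, $4:2, $5:0, $6:65524, $7:1}
[5] xor  $6, $7, $2  →  {$0:0, $1:12, $2:7, $3:2, $4:2, $5:0, $6:6, $7:1}
[6] addi  $1, $2, 7  →  {$0:0, $1:14, $2:7, $3:2, $4:2, $5:0, $6:6, $7:1}
[7] andi  $2, $1, 10  →  {$0:0, $1:14, $2:10, $3:2, $4:2, $5:0, $6:6, $7:1}
[8] bne  $6, $1, L11  →  {$0:0, $1:14, $2:10, $3:2, $4:2, $5:0, $6:6, $7:1}  ⟨branch taken⟩
[9] ori   $1, $7, 4  →  {$0:0, $1:5, $2:10, $3:2, $4:2, $5:0, $6:6, $7:1}
[11] slt  $4, $4, $4  →  {$0:0, $1:5, $2:10, $3:2, $4:0, $5:0, $6:6, $7:1}

5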